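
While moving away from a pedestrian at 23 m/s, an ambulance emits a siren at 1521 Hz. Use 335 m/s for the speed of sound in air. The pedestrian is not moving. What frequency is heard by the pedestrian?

1423 Hz

With the source moving away from a stationary observer, f' = f · v/(v + v_s).
f' = 1521 × 335/(335 + 23) = 1521 × 335/358 ≈ 1423 Hz.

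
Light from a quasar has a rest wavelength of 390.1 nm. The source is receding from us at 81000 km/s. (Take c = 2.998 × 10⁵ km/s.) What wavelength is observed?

514.6 nm

β = v/c = 81000/299800 = 0.2702.
Relativistic Doppler for wavelength: λ' = λ₀ · √((1 + β)/(1 − β)).
λ' = 390.1 × √(1.2702/0.7298) = 390.1 × 1.31924 ≈ 514.6 nm.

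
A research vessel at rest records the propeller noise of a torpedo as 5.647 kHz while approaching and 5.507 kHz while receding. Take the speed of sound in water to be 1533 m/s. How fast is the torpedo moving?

19.2 m/s

f₁/f₂ = (v + v_s)/(v − v_s), so v_s = v · (f₁ − f₂)/(f₁ + f₂).
v_s = 1533 × (5.647 − 5.507)/(5.647 + 5.507) = 1533 × 0.140/11.154 ≈ 19.2 m/s.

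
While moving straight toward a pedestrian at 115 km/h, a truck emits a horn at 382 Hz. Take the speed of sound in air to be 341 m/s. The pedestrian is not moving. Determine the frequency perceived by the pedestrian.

115 km/h = 31.94 m/s.
With the source moving toward a stationary observer, f' = f · v/(v − v_s).
f' = 382 × 341/(341 − 31.94) = 382 × 341/309.1 ≈ 421 Hz.

421 Hz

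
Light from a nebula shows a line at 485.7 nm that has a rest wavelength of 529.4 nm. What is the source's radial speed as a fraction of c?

λ'/λ₀ = 0.9175 < 1 (blueshift), so the source is approaching.
λ'/λ₀ = √((1 − β)/(1 + β)) for an approaching source ⇒ β = (1 − r²)/(1 + r²) with r = λ'/λ₀.
β = (1 − 0.8417)/(1 + 0.8417) ≈ 0.086.

0.086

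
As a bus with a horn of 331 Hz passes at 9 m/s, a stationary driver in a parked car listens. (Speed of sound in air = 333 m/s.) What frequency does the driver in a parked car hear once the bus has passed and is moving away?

322 Hz

Receding: f₂ = f · v/(v + v_s) = 331 × 333/342 ≈ 322 Hz.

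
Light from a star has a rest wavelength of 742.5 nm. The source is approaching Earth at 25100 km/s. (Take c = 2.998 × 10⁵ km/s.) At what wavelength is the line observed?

682.7 nm

β = v/c = 25100/299800 = 0.0837.
Relativistic Doppler for wavelength: λ' = λ₀ · √((1 − β)/(1 + β)).
λ' = 742.5 × √(0.9163/1.0837) = 742.5 × 0.91951 ≈ 682.7 nm.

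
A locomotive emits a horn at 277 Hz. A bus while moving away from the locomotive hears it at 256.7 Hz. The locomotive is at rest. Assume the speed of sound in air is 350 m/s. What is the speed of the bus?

f' = f · (v − v_o)/v ⇒ v_o = v · |f'/f − 1|.
v_o = 350 × |256.7/277 − 1| = 350 × 0.07329 ≈ 26 m/s.

26 m/s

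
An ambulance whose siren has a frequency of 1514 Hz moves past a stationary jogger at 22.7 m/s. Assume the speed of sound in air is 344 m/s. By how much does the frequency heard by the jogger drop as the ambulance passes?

Approaching: f₁ = f · v/(v − v_s) = 1514 × 344/321.3 ≈ 1621 Hz.
Receding: f₂ = f · v/(v + v_s) = 1514 × 344/366.7 ≈ 1420 Hz.
Drop: f₁ − f₂ = 2f·v·v_s/(v² − v_s²) = 2 × 1514 × 344 × 22.7/(344² − 22.7²) ≈ 201 Hz.

201 Hz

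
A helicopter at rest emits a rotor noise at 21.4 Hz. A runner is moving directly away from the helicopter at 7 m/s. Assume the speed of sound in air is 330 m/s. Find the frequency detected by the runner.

20.9 Hz

Moving observer, stationary source: f' = f · (v − v_o)/v.
f' = 21.4 × (330 − 7)/330 = 21.4 × 323/330 ≈ 20.9 Hz.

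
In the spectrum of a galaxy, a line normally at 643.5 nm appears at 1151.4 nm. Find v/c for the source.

λ'/λ₀ = 1.7893 > 1 (redshift), so the source is receding.
λ'/λ₀ = √((1 + β)/(1 − β)) for a receding source ⇒ β = (r² − 1)/(r² + 1) with r = λ'/λ₀.
β = (3.2015 − 1)/(3.2015 + 1) ≈ 0.524.

0.524c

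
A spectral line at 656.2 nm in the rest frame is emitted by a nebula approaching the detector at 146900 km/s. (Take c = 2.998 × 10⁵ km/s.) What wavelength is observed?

383.9 nm

β = v/c = 146900/299800 = 0.4900.
Relativistic Doppler for wavelength: λ' = λ₀ · √((1 − β)/(1 + β)).
λ' = 656.2 × √(0.5100/1.4900) = 656.2 × 0.58505 ≈ 383.9 nm.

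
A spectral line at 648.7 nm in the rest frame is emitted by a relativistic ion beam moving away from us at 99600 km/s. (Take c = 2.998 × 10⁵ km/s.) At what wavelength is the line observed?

β = v/c = 99600/299800 = 0.3322.
Relativistic Doppler for wavelength: λ' = λ₀ · √((1 + β)/(1 − β)).
λ' = 648.7 × √(1.3322/0.6678) = 648.7 × 1.41245 ≈ 916.3 nm.

916.3 nm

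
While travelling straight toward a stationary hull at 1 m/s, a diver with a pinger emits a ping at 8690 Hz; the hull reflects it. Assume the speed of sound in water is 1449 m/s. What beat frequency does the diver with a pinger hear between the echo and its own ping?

12.0 Hz

The hull receives the sound from a moving source: f₁ = f₀ · v/(v − v_e) = 8690 × 1449/1448 ≈ 8696.00 Hz.
On the return leg the diver with a pinger is a moving observer: f₂ = f₁ · (v + v_e)/v = 8696.00 × 1450/1449 ≈ 8702.00 Hz.
Equivalently f₂ = f₀ · (v + v_e)/(v − v_e).
Beat against the emitted tone: |f₂ − f₀| = 2v_e·f₀/(v − v_e) = 2 × 1 × 8690/1448 ≈ 12.0 Hz.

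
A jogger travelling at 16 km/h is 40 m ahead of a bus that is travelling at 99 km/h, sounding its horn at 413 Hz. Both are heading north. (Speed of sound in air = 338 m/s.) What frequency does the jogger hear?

444 Hz

99 km/h = 27.5 m/s; 16 km/h = 4.444 m/s.
The jogger is ahead, so the bus is moving toward it while the jogger is moving away from the bus.
With source approaching and observer receding, f' = f · (v − v_o)/(v − v_s).
f' = 413 × (338 − 4.444)/(338 − 27.5) = 413 × 333.56/310.5 ≈ 444 Hz.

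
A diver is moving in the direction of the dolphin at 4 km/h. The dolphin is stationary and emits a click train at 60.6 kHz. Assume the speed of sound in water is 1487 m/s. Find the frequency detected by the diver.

60.6 kHz

4 km/h = 1.111 m/s.
Moving observer, stationary source: f' = f · (v + v_o)/v.
f' = 60.6 × (1487 + 1.111)/1487 = 60.6 × 1488.1/1487 ≈ 60.6 kHz.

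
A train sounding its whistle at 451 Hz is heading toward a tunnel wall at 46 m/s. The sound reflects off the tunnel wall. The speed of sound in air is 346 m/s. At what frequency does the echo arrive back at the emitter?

589 Hz

The tunnel wall receives the sound from a moving source: f₁ = f₀ · v/(v − v_e) = 451 × 346/300 ≈ 520 Hz.
On the return leg the train is a moving observer: f₂ = f₁ · (v + v_e)/v = 520 × 392/346 ≈ 589 Hz.
Equivalently f₂ = f₀ · (v + v_e)/(v − v_e).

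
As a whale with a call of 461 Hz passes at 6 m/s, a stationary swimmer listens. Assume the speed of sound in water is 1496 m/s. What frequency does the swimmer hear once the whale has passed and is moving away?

Receding: f₂ = f · v/(v + v_s) = 461 × 1496/1502 ≈ 459 Hz.

459 Hz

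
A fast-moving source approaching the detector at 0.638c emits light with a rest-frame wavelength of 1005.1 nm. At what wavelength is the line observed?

472.5 nm

Relativistic Doppler for wavelength: λ' = λ₀ · √((1 − β)/(1 + β)).
λ' = 1005.1 × √(0.3620/1.6380) = 1005.1 × 0.47011 ≈ 472.5 nm.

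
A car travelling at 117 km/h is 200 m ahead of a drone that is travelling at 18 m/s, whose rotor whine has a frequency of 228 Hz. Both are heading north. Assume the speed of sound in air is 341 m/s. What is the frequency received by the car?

218 Hz

117 km/h = 32.5 m/s.
The car is ahead, so the drone is moving toward it while the car is moving away from the drone.
With source approaching and observer receding, f' = f · (v − v_o)/(v − v_s).
f' = 228 × (341 − 32.5)/(341 − 18) = 228 × 308.5/323 ≈ 218 Hz.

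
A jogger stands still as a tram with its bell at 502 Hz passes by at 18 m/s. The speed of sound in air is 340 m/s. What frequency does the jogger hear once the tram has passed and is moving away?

477 Hz

Receding: f₂ = f · v/(v + v_s) = 502 × 340/358 ≈ 477 Hz.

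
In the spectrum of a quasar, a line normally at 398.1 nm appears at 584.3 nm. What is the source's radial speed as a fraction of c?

λ'/λ₀ = 1.4677 > 1 (redshift), so the source is receding.
λ'/λ₀ = √((1 + β)/(1 − β)) for a receding source ⇒ β = (r² − 1)/(r² + 1) with r = λ'/λ₀.
β = (2.1542 − 1)/(2.1542 + 1) ≈ 0.366.

0.366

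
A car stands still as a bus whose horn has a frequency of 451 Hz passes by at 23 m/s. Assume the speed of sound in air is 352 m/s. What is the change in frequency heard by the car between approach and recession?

59.2 Hz

Approaching: f₁ = f · v/(v − v_s) = 451 × 352/329 ≈ 482.5 Hz.
Receding: f₂ = f · v/(v + v_s) = 451 × 352/375 ≈ 423.3 Hz.
Drop: f₁ − f₂ = 2f·v·v_s/(v² − v_s²) = 2 × 451 × 352 × 23/(352² − 23²) ≈ 59.2 Hz.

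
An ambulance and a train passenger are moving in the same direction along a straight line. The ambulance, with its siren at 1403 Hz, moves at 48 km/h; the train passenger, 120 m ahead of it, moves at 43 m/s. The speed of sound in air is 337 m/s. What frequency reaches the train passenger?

48 km/h = 13.33 m/s.
The train passenger is ahead, so the ambulance is moving toward it while the train passenger is moving away from the ambulance.
Both move, so f' = f · (v − v_o)/(v − v_s).
f' = 1403 × (337 − 43)/(337 − 13.33) = 1403 × 294/323.67 ≈ 1274 Hz.

1274 Hz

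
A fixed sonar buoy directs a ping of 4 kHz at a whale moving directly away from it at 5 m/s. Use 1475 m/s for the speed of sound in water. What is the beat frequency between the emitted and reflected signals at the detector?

The whale first receives the wave as a moving observer: f₁ = f₀ · (v − u)/v = 4 × (1475 − 5)/1475 ≈ 3.9864 kHz.
The reflection then acts as a moving source: f₂ = f₁ · v/(v + u) ≈ 3.9730 kHz.
Equivalently f₂ = f₀ · (v − u)/(v + u).
Beat frequency (with f₀ = 4000 Hz): |f₂ − f₀| = 2u·f₀/(v + u) = 2 × 5 × 4000/1480 ≈ 27.0 Hz.

27.0 Hz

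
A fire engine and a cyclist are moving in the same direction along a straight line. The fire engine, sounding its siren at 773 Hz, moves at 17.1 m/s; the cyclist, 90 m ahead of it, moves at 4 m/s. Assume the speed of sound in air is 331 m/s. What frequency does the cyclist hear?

The cyclist is ahead, so the fire engine is moving toward it while the cyclist is moving away from the fire engine.
Both move, so f' = f · (v − v_o)/(v − v_s).
f' = 773 × (331 − 4)/(331 − 17.1) = 773 × 327/313.9 ≈ 805 Hz.

805 Hz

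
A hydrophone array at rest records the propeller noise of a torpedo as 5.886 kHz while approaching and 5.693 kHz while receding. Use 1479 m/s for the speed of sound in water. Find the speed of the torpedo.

f₁/f₂ = (v + v_s)/(v − v_s), so v_s = v · (f₁ − f₂)/(f₁ + f₂).
v_s = 1479 × (5.886 − 5.693)/(5.886 + 5.693) = 1479 × 0.193/11.579 ≈ 24.7 m/s.

24.7 m/s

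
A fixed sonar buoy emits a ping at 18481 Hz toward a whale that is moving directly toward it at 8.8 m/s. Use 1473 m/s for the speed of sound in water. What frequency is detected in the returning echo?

At the whale (a moving observer), f₁ = f₀ · (v + u)/v = 18481 × 1481.8/1473 ≈ 18591 Hz.
The reflection then acts as a moving source: f₂ = f₁ · v/(v − u) ≈ 18703 Hz.

18703 Hz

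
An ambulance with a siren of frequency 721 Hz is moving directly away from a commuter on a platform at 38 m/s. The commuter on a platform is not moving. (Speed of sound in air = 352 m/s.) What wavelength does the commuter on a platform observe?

Moving source, stationary observer: f' = f · v/(v + v_s) since the source is receding.
f' = 721 × 352/(352 + 38) ≈ 651 Hz.
λ' = v/f' = 352/650.749 ≈ 54.1 cm.

54.1 cm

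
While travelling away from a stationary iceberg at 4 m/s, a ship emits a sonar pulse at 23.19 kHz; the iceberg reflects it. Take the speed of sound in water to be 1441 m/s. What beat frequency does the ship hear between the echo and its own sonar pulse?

The iceberg receives the sound from a moving source: f₁ = f₀ · v/(v + v_e) = 23.19 × 1441/1445 ≈ 23.1258 kHz.
On the return leg the ship is a moving observer: f₂ = f₁ · (v − v_e)/v = 23.1258 × 1437/1441 ≈ 23.0616 kHz.
Beat against the emitted tone (with f₀ = 23190 Hz): |f₂ − f₀| = 2v_e·f₀/(v + v_e) = 2 × 4 × 23190/1445 ≈ 128 Hz.

128 Hz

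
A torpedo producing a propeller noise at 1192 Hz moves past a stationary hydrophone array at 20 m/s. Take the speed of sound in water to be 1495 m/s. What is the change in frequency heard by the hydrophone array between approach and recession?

Approaching: f₁ = f · v/(v − v_s) = 1192 × 1495/1475 ≈ 1208.2 Hz.
Receding: f₂ = f · v/(v + v_s) = 1192 × 1495/1515 ≈ 1176.3 Hz.
Drop: f₁ − f₂ = 2f·v·v_s/(v² − v_s²) = 2 × 1192 × 1495 × 20/(1495² − 20²) ≈ 31.9 Hz.

31.9 Hz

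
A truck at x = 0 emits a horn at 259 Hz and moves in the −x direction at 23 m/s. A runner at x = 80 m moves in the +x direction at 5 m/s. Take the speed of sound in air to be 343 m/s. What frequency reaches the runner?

The observer lies on the +x side, so the source is heading away from the observer and the observer is heading away from the source.
Both move, so f' = f · (v − v_o)/(v + v_s).
f' = 259 × (343 − 5)/(343 + 23) = 259 × 338/366 ≈ 239 Hz.

239 Hz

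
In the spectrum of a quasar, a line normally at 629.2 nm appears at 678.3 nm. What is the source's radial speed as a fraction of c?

λ'/λ₀ = 1.0780 > 1 (redshift), so the source is receding.
λ'/λ₀ = √((1 + β)/(1 − β)) for a receding source ⇒ β = (r² − 1)/(r² + 1) with r = λ'/λ₀.
β = (1.1622 − 1)/(1.1622 + 1) ≈ 0.075.

0.075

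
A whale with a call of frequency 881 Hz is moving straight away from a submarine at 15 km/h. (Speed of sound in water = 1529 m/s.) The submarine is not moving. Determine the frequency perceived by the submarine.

879 Hz

15 km/h = 4.167 m/s.
Moving source, stationary observer: f' = f · v/(v + v_s) since the source is receding.
f' = 881 × 1529/(1529 + 4.167) = 881 × 1529/1533 ≈ 879 Hz.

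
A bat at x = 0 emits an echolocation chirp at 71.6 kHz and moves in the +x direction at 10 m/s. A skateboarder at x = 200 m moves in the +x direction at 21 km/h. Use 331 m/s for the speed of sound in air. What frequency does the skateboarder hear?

21 km/h = 5.833 m/s.
The observer lies on the +x side, so the source is heading toward the observer and the observer is heading away from the source.
With source approaching and observer receding, f' = f · (v − v_o)/(v − v_s).
f' = 71.6 × (331 − 5.833)/(331 − 10) = 71.6 × 325.17/321 ≈ 72.5 kHz.

72.5 kHz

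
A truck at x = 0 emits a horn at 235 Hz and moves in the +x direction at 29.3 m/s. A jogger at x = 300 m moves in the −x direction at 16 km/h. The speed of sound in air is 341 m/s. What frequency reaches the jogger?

260 Hz

16 km/h = 4.444 m/s.
The observer lies on the +x side, so the source is heading toward the observer and the observer is heading toward the source.
General Doppler shift: f' = f · (v + v_o)/(v − v_s).
f' = 235 × (341 + 4.444)/(341 − 29.3) = 235 × 345.44/311.7 ≈ 260 Hz.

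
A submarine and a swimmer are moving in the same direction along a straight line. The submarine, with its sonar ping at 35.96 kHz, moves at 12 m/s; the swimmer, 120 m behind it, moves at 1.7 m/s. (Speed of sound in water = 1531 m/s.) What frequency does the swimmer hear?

35.7 kHz

The swimmer is behind, so the submarine is moving away from it while the swimmer is moving toward the submarine.
With source receding and observer approaching, f' = f · (v + v_o)/(v + v_s).
f' = 35.96 × (1531 + 1.7)/(1531 + 12) = 35.96 × 1532.7/1543 ≈ 35.7 kHz.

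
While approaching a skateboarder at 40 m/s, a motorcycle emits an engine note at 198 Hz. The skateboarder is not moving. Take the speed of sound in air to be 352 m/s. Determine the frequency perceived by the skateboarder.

223 Hz

Moving source, stationary observer: f' = f · v/(v − v_s) since the source is approaching.
f' = 198 × 352/(352 − 40) = 198 × 352/312 ≈ 223 Hz.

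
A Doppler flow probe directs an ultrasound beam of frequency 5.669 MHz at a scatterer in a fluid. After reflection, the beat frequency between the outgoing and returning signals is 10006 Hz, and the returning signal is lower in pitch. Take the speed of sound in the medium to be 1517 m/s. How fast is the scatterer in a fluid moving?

1.34 m/s

Double Doppler shift off a moving reflector: f₂ = f₀ · (v + u)/(v − u) (u > 0 toward emitter).
Returning signal is lower, so f₂ = f₀ − Δf = 5669000 − 10006 = 5658994 Hz.
Rearranging, u = v · (f₂ − f₀)/(f₂ + f₀) = 1517 × -10006/11327994 ≈ -1.34 m/s.
So the scatterer in a fluid is moving at 1.34 m/s away from the emitter.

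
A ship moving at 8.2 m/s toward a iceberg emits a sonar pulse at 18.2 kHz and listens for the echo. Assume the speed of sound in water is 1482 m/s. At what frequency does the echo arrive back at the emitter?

18.40 kHz

The iceberg receives the sound from a moving source: f₁ = f₀ · v/(v − v_e) = 18.2 × 1482/1473.8 ≈ 18.30 kHz.
On the return leg the ship is a moving observer: f₂ = f₁ · (v + v_e)/v = 18.30 × 1490.2/1482 ≈ 18.40 kHz.
Equivalently f₂ = f₀ · (v + v_e)/(v − v_e).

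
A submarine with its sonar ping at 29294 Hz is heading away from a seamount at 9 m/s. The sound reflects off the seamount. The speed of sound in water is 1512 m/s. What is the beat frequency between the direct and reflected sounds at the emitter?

347 Hz

The seamount receives the sound from a moving source: f₁ = f₀ · v/(v + v_e) = 29294 × 1512/1521 ≈ 29121 Hz.
On the return leg the submarine is a moving observer: f₂ = f₁ · (v − v_e)/v = 29121 × 1503/1512 ≈ 28947 Hz.
Equivalently f₂ = f₀ · (v − v_e)/(v + v_e).
Beat against the emitted tone: |f₂ − f₀| = 2v_e·f₀/(v + v_e) = 2 × 9 × 29294/1521 ≈ 347 Hz.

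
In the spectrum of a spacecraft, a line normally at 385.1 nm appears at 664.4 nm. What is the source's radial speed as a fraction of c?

λ'/λ₀ = 1.7253 > 1 (redshift), so the source is receding.
λ'/λ₀ = √((1 + β)/(1 − β)) for a receding source ⇒ β = (r² − 1)/(r² + 1) with r = λ'/λ₀.
β = (2.9765 − 1)/(2.9765 + 1) ≈ 0.497.

0.497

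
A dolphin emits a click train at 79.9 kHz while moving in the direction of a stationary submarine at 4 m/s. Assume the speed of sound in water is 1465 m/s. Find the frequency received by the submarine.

80.1 kHz

With the source moving toward a stationary observer, f' = f · v/(v − v_s).
f' = 79.9 × 1465/(1465 − 4) = 79.9 × 1465/1461 ≈ 80.1 kHz.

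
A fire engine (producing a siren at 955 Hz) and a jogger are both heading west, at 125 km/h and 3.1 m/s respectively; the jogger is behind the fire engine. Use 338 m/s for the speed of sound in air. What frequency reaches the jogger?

125 km/h = 34.72 m/s.
The jogger is behind, so the fire engine is moving away from it while the jogger is moving toward the fire engine.
With source receding and observer approaching, f' = f · (v + v_o)/(v + v_s).
f' = 955 × (338 + 3.1)/(338 + 34.72) = 955 × 341.1/372.72 ≈ 874 Hz.

874 Hz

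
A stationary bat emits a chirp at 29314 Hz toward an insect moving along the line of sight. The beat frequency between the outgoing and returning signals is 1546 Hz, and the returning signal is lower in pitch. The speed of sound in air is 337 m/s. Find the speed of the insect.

9.1 m/s

Double Doppler shift off a moving reflector: f₂ = f₀ · (v + u)/(v − u) (u > 0 toward emitter).
Returning signal is lower, so f₂ = f₀ − Δf = 29314 − 1546 = 27768 Hz.
Rearranging, u = v · (f₂ − f₀)/(f₂ + f₀) = 337 × -1546/57082 ≈ -9.1 m/s.
So the insect is moving at 9.1 m/s away from the emitter.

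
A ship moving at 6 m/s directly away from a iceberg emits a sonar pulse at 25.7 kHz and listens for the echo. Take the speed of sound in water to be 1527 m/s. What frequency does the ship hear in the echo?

25.5 kHz

The iceberg receives the sound from a moving source: f₁ = f₀ · v/(v + v_e) = 25.7 × 1527/1533 ≈ 25.6 kHz.
On the return leg the ship is a moving observer: f₂ = f₁ · (v − v_e)/v = 25.6 × 1521/1527 ≈ 25.5 kHz.
Equivalently f₂ = f₀ · (v − v_e)/(v + v_e).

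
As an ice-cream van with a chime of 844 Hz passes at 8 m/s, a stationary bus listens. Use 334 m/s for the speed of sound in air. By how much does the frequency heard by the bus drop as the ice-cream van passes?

Approaching: f₁ = f · v/(v − v_s) = 844 × 334/326 ≈ 864.7 Hz.
Receding: f₂ = f · v/(v + v_s) = 844 × 334/342 ≈ 824.3 Hz.
Drop: f₁ − f₂ = 2f·v·v_s/(v² − v_s²) = 2 × 844 × 334 × 8/(334² − 8²) ≈ 40.5 Hz.

40.5 Hz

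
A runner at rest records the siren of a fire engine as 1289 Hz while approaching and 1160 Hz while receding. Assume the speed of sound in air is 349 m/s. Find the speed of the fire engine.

18.4 m/s

f₁/f₂ = (v + v_s)/(v − v_s), so v_s = v · (f₁ − f₂)/(f₁ + f₂).
v_s = 349 × (1289 − 1160)/(1289 + 1160) = 349 × 129/2449 ≈ 18.4 m/s.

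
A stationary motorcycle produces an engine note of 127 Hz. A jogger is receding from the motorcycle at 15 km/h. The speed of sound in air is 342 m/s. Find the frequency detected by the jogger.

15 km/h = 4.167 m/s.
Only the observer moves, away from the source, so f' = f · (v − v_o)/v.
f' = 127 × (342 − 4.167)/342 = 127 × 337.83/342 ≈ 125 Hz.

125 Hz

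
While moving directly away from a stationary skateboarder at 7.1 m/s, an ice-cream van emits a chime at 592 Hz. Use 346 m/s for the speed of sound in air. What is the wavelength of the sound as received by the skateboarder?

59.6 cm

Moving source, stationary observer: f' = f · v/(v + v_s) since the source is receding.
f' = 592 × 346/(346 + 7.1) ≈ 580 Hz.
λ' = v/f' = 346/580.096 ≈ 59.6 cm.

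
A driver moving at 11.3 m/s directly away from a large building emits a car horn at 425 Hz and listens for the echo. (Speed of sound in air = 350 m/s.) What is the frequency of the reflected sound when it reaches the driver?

398 Hz

The large building receives the sound from a moving source: f₁ = f₀ · v/(v + v_e) = 425 × 350/361.3 ≈ 412 Hz.
On the return leg the driver is a moving observer: f₂ = f₁ · (v − v_e)/v = 412 × 338.7/350 ≈ 398 Hz.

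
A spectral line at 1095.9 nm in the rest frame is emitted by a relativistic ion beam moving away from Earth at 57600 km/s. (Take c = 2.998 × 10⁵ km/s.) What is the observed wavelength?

β = v/c = 57600/299800 = 0.1921.
Relativistic Doppler for wavelength: λ' = λ₀ · √((1 + β)/(1 − β)).
λ' = 1095.9 × √(1.1921/0.8079) = 1095.9 × 1.21476 ≈ 1331.3 nm.

1331.3 nm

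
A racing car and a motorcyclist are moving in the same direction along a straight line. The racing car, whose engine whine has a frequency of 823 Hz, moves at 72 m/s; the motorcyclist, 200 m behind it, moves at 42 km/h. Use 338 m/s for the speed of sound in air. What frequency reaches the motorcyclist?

42 km/h = 11.67 m/s.
The motorcyclist is behind, so the racing car is moving away from it while the motorcyclist is moving toward the racing car.
General Doppler shift: f' = f · (v + v_o)/(v + v_s).
f' = 823 × (338 + 11.67)/(338 + 72) = 823 × 349.67/410 ≈ 702 Hz.

702 Hz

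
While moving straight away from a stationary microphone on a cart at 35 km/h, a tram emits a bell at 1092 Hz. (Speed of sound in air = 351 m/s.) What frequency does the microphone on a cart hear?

35 km/h = 9.722 m/s.
Moving source, stationary observer: f' = f · v/(v + v_s) since the source is receding.
f' = 1092 × 351/(351 + 9.722) = 1092 × 351/360.7 ≈ 1063 Hz.

1063 Hz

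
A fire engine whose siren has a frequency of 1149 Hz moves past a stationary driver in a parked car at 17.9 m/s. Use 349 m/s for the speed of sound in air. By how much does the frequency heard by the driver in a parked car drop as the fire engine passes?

118 Hz

Approaching: f₁ = f · v/(v − v_s) = 1149 × 349/331.1 ≈ 1211 Hz.
Receding: f₂ = f · v/(v + v_s) = 1149 × 349/366.9 ≈ 1093 Hz.
Drop: f₁ − f₂ = 2f·v·v_s/(v² − v_s²) = 2 × 1149 × 349 × 17.9/(349² − 17.9²) ≈ 118 Hz.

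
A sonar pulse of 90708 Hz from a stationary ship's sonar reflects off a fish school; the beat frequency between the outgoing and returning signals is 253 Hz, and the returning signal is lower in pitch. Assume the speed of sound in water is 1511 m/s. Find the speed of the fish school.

Double Doppler shift off a moving reflector: f₂ = f₀ · (v + u)/(v − u) (u > 0 toward emitter).
Returning signal is lower, so f₂ = f₀ − Δf = 90708 − 253 = 90455 Hz.
Rearranging, u = v · (f₂ − f₀)/(f₂ + f₀) = 1511 × -253/181163 ≈ -2.11 m/s.
So the fish school is moving at 2.11 m/s away from the emitter.

2.11 m/s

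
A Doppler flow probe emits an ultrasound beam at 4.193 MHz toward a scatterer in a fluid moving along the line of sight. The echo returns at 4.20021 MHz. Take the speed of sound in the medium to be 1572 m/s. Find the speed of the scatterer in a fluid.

1.35 m/s

Double Doppler shift off a moving reflector: f₂ = f₀ · (v + u)/(v − u) (u > 0 toward emitter).
Rearranging, u = v · (f₂ − f₀)/(f₂ + f₀) = 1572 × 0.00721/8.39321 ≈ 1.35 m/s.
So the scatterer in a fluid is moving at 1.35 m/s toward the emitter.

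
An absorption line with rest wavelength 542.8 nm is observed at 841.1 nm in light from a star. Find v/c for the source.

λ'/λ₀ = 1.5496 > 1 (redshift), so the source is receding.
λ'/λ₀ = √((1 + β)/(1 − β)) for a receding source ⇒ β = (r² − 1)/(r² + 1) with r = λ'/λ₀.
β = (2.4011 − 1)/(2.4011 + 1) ≈ 0.412.

0.412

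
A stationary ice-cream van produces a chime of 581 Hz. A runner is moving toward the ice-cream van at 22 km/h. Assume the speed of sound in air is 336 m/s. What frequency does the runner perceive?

22 km/h = 6.111 m/s.
Only the observer moves, toward the source, so f' = f · (v + v_o)/v.
f' = 581 × (336 + 6.111)/336 = 581 × 342.11/336 ≈ 592 Hz.

592 Hz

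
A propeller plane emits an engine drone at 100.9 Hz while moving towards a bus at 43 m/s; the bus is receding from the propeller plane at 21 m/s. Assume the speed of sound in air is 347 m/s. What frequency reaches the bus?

108 Hz

Both move, so f' = f · (v − v_o)/(v − v_s).
f' = 100.9 × (347 − 21)/(347 − 43) = 100.9 × 326/304 ≈ 108 Hz.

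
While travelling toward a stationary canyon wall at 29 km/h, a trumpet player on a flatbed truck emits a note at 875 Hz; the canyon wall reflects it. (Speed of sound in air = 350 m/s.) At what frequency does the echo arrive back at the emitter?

29 km/h = 8.056 m/s.
The canyon wall receives the sound from a moving source: f₁ = f₀ · v/(v − v_e) = 875 × 350/341.94 ≈ 896 Hz.
On the return leg the trumpet player on a flatbed truck is a moving observer: f₂ = f₁ · (v + v_e)/v = 896 × 358.06/350 ≈ 916 Hz.

916 Hz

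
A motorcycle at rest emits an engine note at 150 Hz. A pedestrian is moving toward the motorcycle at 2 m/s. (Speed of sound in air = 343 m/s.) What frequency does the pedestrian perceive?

Moving observer, stationary source: f' = f · (v + v_o)/v.
f' = 150 × (343 + 2)/343 = 150 × 345/343 ≈ 151 Hz.

151 Hz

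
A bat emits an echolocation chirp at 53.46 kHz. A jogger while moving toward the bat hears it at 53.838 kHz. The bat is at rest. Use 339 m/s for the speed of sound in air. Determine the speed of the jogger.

f' = f · (v + v_o)/v ⇒ v_o = v · |f'/f − 1|.
v_o = 339 × |53.838/53.46 − 1| = 339 × 0.007071 ≈ 2.40 m/s.

2.40 m/s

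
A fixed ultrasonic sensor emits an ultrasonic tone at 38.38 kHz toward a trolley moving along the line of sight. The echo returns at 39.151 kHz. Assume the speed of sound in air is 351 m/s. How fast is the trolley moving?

3.5 m/s

Double Doppler shift off a moving reflector: f₂ = f₀ · (v + u)/(v − u) (u > 0 toward emitter).
Rearranging, u = v · (f₂ − f₀)/(f₂ + f₀) = 351 × 0.771/77.531 ≈ 3.5 m/s.
So the trolley is moving at 3.5 m/s toward the emitter.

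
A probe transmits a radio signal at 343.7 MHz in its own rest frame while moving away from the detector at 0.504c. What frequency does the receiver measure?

Relativistic Doppler for frequency: f' = f₀ · √((1 − β)/(1 + β)).
f' = 343.7 × √(0.4960/1.5040) = 343.7 × 0.57427 ≈ 197.4 MHz.

197.4 MHz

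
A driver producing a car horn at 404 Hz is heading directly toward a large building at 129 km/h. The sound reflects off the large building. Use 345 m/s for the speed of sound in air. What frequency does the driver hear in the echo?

498 Hz

129 km/h = 35.83 m/s.
The large building receives the sound from a moving source: f₁ = f₀ · v/(v − v_e) = 404 × 345/309.17 ≈ 451 Hz.
On the return leg the driver is a moving observer: f₂ = f₁ · (v + v_e)/v = 451 × 380.83/345 ≈ 498 Hz.
Equivalently f₂ = f₀ · (v + v_e)/(v − v_e).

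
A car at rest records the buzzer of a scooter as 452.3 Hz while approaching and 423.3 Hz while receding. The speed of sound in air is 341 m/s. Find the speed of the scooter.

11.3 m/s

f₁/f₂ = (v + v_s)/(v − v_s), so v_s = v · (f₁ − f₂)/(f₁ + f₂).
v_s = 341 × (452.3 − 423.3)/(452.3 + 423.3) = 341 × 29.0/875.6 ≈ 11.3 m/s.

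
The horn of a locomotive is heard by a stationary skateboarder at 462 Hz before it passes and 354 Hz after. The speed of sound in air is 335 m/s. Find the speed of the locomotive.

f₁/f₂ = (v + v_s)/(v − v_s), so v_s = v · (f₁ − f₂)/(f₁ + f₂).
v_s = 335 × (462 − 354)/(462 + 354) = 335 × 108/816 ≈ 44 m/s.

44 m/s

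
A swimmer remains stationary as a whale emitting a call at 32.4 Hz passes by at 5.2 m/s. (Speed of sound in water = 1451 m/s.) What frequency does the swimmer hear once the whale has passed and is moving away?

32.3 Hz

Receding: f₂ = f · v/(v + v_s) = 32.4 × 1451/1456.2 ≈ 32.3 Hz.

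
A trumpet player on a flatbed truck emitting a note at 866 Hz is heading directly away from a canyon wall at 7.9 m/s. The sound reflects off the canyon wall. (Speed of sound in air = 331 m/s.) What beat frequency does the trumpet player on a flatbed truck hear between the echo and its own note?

40.4 Hz

The canyon wall receives the sound from a moving source: f₁ = f₀ · v/(v + v_e) = 866 × 331/338.9 ≈ 845.8 Hz.
On the return leg the trumpet player on a flatbed truck is a moving observer: f₂ = f₁ · (v − v_e)/v = 845.8 × 323.1/331 ≈ 825.6 Hz.
Beat against the emitted tone: |f₂ − f₀| = 2v_e·f₀/(v + v_e) = 2 × 7.9 × 866/338.9 ≈ 40.4 Hz.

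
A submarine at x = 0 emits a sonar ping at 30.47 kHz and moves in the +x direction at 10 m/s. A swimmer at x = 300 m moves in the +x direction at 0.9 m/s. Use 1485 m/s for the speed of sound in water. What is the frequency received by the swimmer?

30.7 kHz

The observer lies on the +x side, so the source is heading toward the observer and the observer is heading away from the source.
With source approaching and observer receding, f' = f · (v − v_o)/(v − v_s).
f' = 30.47 × (1485 − 0.9)/(1485 − 10) = 30.47 × 1484.1/1475 ≈ 30.7 kHz.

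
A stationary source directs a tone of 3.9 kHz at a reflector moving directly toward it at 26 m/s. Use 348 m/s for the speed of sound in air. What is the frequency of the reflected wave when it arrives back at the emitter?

At the reflector (a moving observer), f₁ = f₀ · (v + u)/v = 3.9 × 374/348 ≈ 4.19 kHz.
The reflection then acts as a moving source: f₂ = f₁ · v/(v − u) ≈ 4.53 kHz.
Equivalently f₂ = f₀ · (v + u)/(v − u).

4.53 kHz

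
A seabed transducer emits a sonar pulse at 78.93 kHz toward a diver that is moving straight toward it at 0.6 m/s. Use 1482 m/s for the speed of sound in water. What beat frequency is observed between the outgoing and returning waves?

64 Hz

The diver first receives the wave as a moving observer: f₁ = f₀ · (v + u)/v = 78.93 × (1482 + 0.6)/1482 ≈ 78.9620 kHz.
The reflection then acts as a moving source: f₂ = f₁ · v/(v − u) ≈ 78.9939 kHz.
Beat frequency (with f₀ = 78930 Hz): |f₂ − f₀| = 2u·f₀/(v − u) = 2 × 0.6 × 78930/1481.4 ≈ 64 Hz.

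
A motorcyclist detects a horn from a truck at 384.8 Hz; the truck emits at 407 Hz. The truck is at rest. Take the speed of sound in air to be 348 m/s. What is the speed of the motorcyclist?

f' < f, so the motorcyclist is receding.
f' = f · (v − v_o)/v ⇒ v_o = v · |f'/f − 1|.
v_o = 348 × |384.8/407 − 1| = 348 × 0.05455 ≈ 19.0 m/s.

19.0 m/s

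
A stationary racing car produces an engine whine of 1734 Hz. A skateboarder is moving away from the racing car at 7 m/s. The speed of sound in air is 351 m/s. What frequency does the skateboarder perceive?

Moving observer, stationary source: f' = f · (v − v_o)/v.
f' = 1734 × (351 − 7)/351 = 1734 × 344/351 ≈ 1699 Hz.

1699 Hz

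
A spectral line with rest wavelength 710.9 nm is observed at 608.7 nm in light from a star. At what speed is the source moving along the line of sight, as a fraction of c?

λ'/λ₀ = 0.8562 < 1 (blueshift), so the source is approaching.
λ'/λ₀ = √((1 − β)/(1 + β)) for an approaching source ⇒ β = (1 − r²)/(1 + r²) with r = λ'/λ₀.
β = (1 − 0.7331)/(1 + 0.7331) ≈ 0.154.

0.154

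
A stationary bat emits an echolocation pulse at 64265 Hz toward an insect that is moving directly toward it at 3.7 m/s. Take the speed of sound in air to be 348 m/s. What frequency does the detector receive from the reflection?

At the insect (a moving observer), f₁ = f₀ · (v + u)/v = 64265 × 351.7/348 ≈ 64948 Hz.
The reflection then acts as a moving source: f₂ = f₁ · v/(v − u) ≈ 65646 Hz.

65646 Hz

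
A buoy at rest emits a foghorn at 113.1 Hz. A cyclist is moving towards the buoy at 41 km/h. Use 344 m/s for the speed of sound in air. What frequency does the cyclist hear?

117 Hz

41 km/h = 11.39 m/s.
Only the observer moves, toward the source, so f' = f · (v + v_o)/v.
f' = 113.1 × (344 + 11.39)/344 = 113.1 × 355.39/344 ≈ 117 Hz.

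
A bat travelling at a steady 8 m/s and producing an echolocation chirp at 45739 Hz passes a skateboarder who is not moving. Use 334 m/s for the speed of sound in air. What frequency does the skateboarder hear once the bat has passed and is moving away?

44669 Hz

Receding: f₂ = f · v/(v + v_s) = 45739 × 334/342 ≈ 44669 Hz.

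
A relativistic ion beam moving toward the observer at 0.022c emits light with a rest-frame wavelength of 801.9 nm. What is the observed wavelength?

Relativistic Doppler for wavelength: λ' = λ₀ · √((1 − β)/(1 + β)).
λ' = 801.9 × √(0.9780/1.0220) = 801.9 × 0.97824 ≈ 784.4 nm.

784.4 nm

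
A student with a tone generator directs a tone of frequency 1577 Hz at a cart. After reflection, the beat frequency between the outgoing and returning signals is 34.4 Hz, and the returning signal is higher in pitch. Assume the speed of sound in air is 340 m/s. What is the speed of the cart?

Double Doppler shift off a moving reflector: f₂ = f₀ · (v + u)/(v − u) (u > 0 toward emitter).
Returning signal is higher, so f₂ = f₀ + Δf = 1577 + 34.4 = 1611.4 Hz.
Rearranging, u = v · (f₂ − f₀)/(f₂ + f₀) = 340 × 34.4/3188.4 ≈ 3.7 m/s.
So the cart is moving at 3.7 m/s toward the emitter.

3.7 m/s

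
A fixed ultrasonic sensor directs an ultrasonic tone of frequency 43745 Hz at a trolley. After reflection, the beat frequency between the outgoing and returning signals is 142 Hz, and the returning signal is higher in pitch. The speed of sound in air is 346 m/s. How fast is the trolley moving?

Double Doppler shift off a moving reflector: f₂ = f₀ · (v + u)/(v − u) (u > 0 toward emitter).
Returning signal is higher, so f₂ = f₀ + Δf = 43745 + 142 = 43887 Hz.
Rearranging, u = v · (f₂ − f₀)/(f₂ + f₀) = 346 × 142/87632 ≈ 0.56 m/s.
So the trolley is moving at 0.56 m/s toward the emitter.

0.56 m/s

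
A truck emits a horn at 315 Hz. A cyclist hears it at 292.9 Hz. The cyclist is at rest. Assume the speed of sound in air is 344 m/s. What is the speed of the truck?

f' < f, so the truck is receding.
f' = f · v/(v + v_s) ⇒ v_s = v · |1 − f/f'|.
v_s = 344 × |1 − 315/292.9| = 344 × 0.07545 ≈ 26 m/s.

26 m/s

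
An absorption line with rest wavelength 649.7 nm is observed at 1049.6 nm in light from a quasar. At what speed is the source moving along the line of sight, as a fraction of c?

0.446c

λ'/λ₀ = 1.6155 > 1 (redshift), so the source is receding.
λ'/λ₀ = √((1 + β)/(1 − β)) for a receding source ⇒ β = (r² − 1)/(r² + 1) with r = λ'/λ₀.
β = (2.6099 − 1)/(2.6099 + 1) ≈ 0.446.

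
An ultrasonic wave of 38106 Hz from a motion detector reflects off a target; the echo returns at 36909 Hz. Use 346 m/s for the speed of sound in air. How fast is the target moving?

Double Doppler shift off a moving reflector: f₂ = f₀ · (v + u)/(v − u) (u > 0 toward emitter).
Rearranging, u = v · (f₂ − f₀)/(f₂ + f₀) = 346 × -1197/75015 ≈ -5.5 m/s.
So the target is moving at 5.5 m/s away from the emitter.

5.5 m/s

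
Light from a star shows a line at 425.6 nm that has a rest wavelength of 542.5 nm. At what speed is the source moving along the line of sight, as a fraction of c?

λ'/λ₀ = 0.7845 < 1 (blueshift), so the source is approaching.
λ'/λ₀ = √((1 − β)/(1 + β)) for an approaching source ⇒ β = (1 − r²)/(1 + r²) with r = λ'/λ₀.
β = (1 − 0.6155)/(1 + 0.6155) ≈ 0.238.

0.238c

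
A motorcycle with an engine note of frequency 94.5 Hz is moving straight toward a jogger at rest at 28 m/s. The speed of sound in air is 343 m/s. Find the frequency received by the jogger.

With the source moving toward a stationary observer, f' = f · v/(v − v_s).
f' = 94.5 × 343/(343 − 28) = 94.5 × 343/315 ≈ 103 Hz.

103 Hz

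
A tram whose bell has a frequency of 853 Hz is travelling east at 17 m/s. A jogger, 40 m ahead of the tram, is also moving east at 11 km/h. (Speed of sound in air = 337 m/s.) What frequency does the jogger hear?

11 km/h = 3.056 m/s.
The jogger is ahead, so the tram is moving toward it while the jogger is moving away from the tram.
General Doppler shift: f' = f · (v − v_o)/(v − v_s).
f' = 853 × (337 − 3.056)/(337 − 17) = 853 × 333.94/320 ≈ 890 Hz.

890 Hz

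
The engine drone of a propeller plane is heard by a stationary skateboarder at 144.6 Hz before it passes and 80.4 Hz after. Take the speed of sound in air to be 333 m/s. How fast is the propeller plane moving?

f₁/f₂ = (v + v_s)/(v − v_s), so v_s = v · (f₁ − f₂)/(f₁ + f₂).
v_s = 333 × (144.6 − 80.4)/(144.6 + 80.4) = 333 × 64.2/225.0 ≈ 95 m/s.

95 m/s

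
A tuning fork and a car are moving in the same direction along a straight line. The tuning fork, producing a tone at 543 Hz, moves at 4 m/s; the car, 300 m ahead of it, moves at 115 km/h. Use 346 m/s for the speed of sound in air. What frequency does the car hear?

115 km/h = 31.94 m/s.
The car is ahead, so the tuning fork is moving toward it while the car is moving away from the tuning fork.
Both move, so f' = f · (v − v_o)/(v − v_s).
f' = 543 × (346 − 31.94)/(346 − 4) = 543 × 314.06/342 ≈ 499 Hz.

499 Hz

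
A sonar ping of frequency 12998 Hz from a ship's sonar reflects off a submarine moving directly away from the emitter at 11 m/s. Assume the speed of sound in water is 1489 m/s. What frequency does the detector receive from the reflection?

At the submarine (a moving observer), f₁ = f₀ · (v − u)/v = 12998 × 1478/1489 ≈ 12902 Hz.
On reflection it acts as a source moving away from the stationary detector: f₂ = f₁ · v/(v + u) = 12902 × 1489/1500 ≈ 12807 Hz.
Equivalently f₂ = f₀ · (v − u)/(v + u).

12807 Hz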